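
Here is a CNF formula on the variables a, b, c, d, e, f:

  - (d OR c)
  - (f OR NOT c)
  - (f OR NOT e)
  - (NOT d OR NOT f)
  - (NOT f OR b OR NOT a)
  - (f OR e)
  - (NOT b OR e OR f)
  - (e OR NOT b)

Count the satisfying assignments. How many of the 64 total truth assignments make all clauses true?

The models are:
  a=0 b=0 c=1 d=0 e=0 f=1
  a=0 b=0 c=1 d=0 e=1 f=1
  a=0 b=1 c=1 d=0 e=1 f=1
  a=1 b=1 c=1 d=0 e=1 f=1
That's 4 in total.

4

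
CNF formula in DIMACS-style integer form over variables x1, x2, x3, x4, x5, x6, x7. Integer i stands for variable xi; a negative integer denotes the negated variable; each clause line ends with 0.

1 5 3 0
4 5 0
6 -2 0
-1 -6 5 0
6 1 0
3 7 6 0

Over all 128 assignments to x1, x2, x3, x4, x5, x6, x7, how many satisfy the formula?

Split on x6, then x1.
  x6=1, x1=1: forces x5=1; x2, x3, x4, x7 free → 2^4 = 16.
  x6=1, x1=0: x2, x7 free; 5 ways for (x3,x4,x5) × 2^2 = 20.
  x6=0, x1=1: 9 of the 32 assignments to (x2,x3,x4,x5,x7) work.
  x6=0, x1=0: a clause becomes empty — 0.
Total: 16 + 20 + 9 + 0 = 45.

45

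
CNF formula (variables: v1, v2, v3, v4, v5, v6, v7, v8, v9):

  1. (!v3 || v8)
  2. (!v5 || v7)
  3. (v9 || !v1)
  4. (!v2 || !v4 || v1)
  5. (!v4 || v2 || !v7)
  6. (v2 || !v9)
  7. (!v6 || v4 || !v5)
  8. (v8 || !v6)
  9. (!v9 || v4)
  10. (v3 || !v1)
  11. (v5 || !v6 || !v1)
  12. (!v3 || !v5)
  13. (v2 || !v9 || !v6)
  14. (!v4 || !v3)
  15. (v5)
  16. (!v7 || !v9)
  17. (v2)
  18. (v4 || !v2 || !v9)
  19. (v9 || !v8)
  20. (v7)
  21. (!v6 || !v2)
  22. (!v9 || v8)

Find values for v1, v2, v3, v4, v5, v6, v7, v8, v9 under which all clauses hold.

v1=0, v2=1, v3=0, v4=0, v5=1, v6=0, v7=1, v8=0, v9=0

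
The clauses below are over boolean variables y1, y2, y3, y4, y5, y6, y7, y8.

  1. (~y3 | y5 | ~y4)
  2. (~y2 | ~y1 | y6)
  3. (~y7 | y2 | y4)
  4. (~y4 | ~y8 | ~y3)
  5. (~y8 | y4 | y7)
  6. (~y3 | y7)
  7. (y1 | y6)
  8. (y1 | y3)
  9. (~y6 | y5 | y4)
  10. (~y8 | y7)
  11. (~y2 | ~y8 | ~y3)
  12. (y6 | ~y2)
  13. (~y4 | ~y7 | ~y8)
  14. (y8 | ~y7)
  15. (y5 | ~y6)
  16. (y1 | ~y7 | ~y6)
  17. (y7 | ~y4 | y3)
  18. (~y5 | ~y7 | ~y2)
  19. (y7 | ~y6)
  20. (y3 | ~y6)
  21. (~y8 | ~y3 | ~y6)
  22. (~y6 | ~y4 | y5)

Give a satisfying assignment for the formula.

y1 = 1, y2 = 0, y3 = 0, y4 = 0, y5 = 1, y6 = 0, y7 = 0, y8 = 0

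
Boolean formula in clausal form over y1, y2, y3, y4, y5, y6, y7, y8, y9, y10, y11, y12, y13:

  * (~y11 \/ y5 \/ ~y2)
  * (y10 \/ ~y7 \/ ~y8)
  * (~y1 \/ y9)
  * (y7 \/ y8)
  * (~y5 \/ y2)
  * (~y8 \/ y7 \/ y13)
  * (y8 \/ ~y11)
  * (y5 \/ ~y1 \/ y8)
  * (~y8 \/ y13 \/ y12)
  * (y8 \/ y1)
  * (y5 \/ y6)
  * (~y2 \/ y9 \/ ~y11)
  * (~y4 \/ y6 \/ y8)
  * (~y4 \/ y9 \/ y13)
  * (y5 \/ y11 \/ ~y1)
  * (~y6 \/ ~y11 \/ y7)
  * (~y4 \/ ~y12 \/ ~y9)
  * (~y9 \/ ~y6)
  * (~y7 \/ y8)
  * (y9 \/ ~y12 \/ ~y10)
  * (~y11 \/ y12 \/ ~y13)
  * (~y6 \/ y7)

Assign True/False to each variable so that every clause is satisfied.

y1=True, y2=True, y3=False, y4=False, y5=True, y6=False, y7=True, y8=True, y9=True, y10=True, y11=True, y12=True, y13=False

Check each clause:
  1. (~y11 \/ y5 \/ ~y2) — y5 is true.
  2. (~y8 \/ ~y7 \/ y10) — y10 is true.
  3. (~y1 \/ y9) — y9 is true.
  4. (y7 \/ y8) — y8 is true.
  5. (y2 \/ ~y5) — y2 is true.
  6. (~y8 \/ y7 \/ y13) — y7 is true.
  7. (~y11 \/ y8) — y8 is true.
  8. (y8 \/ ~y1 \/ y5) — y8 is true.
  9. (~y8 \/ y13 \/ y12) — y12 is true.
  10. (y8 \/ y1) — y8 is true.
  11. (y6 \/ y5) — y5 is true.
  12. (y9 \/ ~y11 \/ ~y2) — y9 is true.
  13. (y6 \/ ~y4 \/ y8) — y8 is true.
  14. (y13 \/ ~y4 \/ y9) — y9 is true.
  15. (~y1 \/ y11 \/ y5) — y11 is true.
  16. (~y6 \/ y7 \/ ~y11) — ~y6 is true.
  17. (~y4 \/ ~y9 \/ ~y12) — ~y4 is true.
  18. (~y9 \/ ~y6) — ~y6 is true.
  19. (~y7 \/ y8) — y8 is true.
  20. (~y12 \/ ~y10 \/ y9) — y9 is true.
  21. (y12 \/ ~y11 \/ ~y13) — ~y13 is true.
  22. (y7 \/ ~y6) — ~y6 is true.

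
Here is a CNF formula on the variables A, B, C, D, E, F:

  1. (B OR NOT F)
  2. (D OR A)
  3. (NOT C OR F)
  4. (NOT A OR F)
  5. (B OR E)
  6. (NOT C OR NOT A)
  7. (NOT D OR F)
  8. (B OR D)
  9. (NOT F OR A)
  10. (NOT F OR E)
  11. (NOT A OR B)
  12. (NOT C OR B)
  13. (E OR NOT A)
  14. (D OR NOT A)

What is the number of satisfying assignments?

1

Satisfying assignments:
  A=T B=T C=F D=T E=T F=T
That's 1 in total.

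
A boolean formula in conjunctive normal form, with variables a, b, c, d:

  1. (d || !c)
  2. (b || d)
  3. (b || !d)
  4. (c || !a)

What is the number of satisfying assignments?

Satisfying assignments:
  a=F b=T c=F d=F
  a=F b=T c=F d=T
  a=F b=T c=T d=T
  a=T b=T c=T d=T
Count: 4.

4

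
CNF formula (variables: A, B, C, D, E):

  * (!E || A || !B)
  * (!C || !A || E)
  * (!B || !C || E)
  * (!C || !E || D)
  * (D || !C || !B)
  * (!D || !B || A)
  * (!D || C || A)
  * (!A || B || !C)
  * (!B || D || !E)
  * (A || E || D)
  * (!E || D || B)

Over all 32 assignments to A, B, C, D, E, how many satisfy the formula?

Split on B, then D.
  B=1, D=1: remaining (A,C,E) ∈ {(1,0,0); (1,0,1); (1,1,1)} — 3.
  B=1, D=0: remaining (A,C,E) ∈ {(1,0,0)} — 1.
  B=0, D=1: remaining (A,C,E) ∈ {(0,1,0); (0,1,1); (1,0,0); (1,0,1)} — 4.
  B=0, D=0: remaining (A,C,E) ∈ {(1,0,0)} — 1.
Total: 3 + 1 + 4 + 1 = 9.

9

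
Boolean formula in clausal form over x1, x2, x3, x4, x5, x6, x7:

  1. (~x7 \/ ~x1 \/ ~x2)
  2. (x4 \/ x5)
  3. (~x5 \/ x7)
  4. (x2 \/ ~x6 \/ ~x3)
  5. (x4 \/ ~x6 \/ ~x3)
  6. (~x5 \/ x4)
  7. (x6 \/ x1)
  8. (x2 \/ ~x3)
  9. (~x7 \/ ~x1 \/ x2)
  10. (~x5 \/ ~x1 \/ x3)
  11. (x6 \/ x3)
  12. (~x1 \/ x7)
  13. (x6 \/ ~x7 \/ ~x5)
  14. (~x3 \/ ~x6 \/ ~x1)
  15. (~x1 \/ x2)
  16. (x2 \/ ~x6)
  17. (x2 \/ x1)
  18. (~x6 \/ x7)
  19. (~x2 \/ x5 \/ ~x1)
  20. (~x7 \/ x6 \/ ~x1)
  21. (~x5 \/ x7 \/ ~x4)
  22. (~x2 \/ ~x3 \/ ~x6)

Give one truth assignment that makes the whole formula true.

x1 = False, x2 = True, x3 = False, x4 = True, x5 = False, x6 = True, x7 = True

Check each clause:
  1. (~x7 \/ ~x2 \/ ~x1) — ~x1 is true.
  2. (x5 \/ x4) — x4 is true.
  3. (~x5 \/ x7) — ~x5 is true.
  4. (~x6 \/ ~x3 \/ x2) — x2 is true.
  5. (~x3 \/ x4 \/ ~x6) — x4 is true.
  6. (~x5 \/ x4) — ~x5 is true.
  7. (x6 \/ x1) — x6 is true.
  8. (~x3 \/ x2) — x2 is true.
  9. (~x1 \/ ~x7 \/ x2) — x2 is true.
  10. (~x1 \/ ~x5 \/ x3) — ~x5 is true.
  11. (x3 \/ x6) — x6 is true.
  12. (x7 \/ ~x1) — ~x1 is true.
  13. (~x7 \/ ~x5 \/ x6) — ~x5 is true.
  14. (~x1 \/ ~x3 \/ ~x6) — ~x3 is true.
  15. (~x1 \/ x2) — x2 is true.
  16. (x2 \/ ~x6) — x2 is true.
  17. (x1 \/ x2) — x2 is true.
  18. (~x6 \/ x7) — x7 is true.
  19. (~x1 \/ ~x2 \/ x5) — ~x1 is true.
  20. (~x7 \/ ~x1 \/ x6) — ~x1 is true.
  21. (~x4 \/ x7 \/ ~x5) — ~x5 is true.
  22. (~x2 \/ ~x3 \/ ~x6) — ~x3 is true.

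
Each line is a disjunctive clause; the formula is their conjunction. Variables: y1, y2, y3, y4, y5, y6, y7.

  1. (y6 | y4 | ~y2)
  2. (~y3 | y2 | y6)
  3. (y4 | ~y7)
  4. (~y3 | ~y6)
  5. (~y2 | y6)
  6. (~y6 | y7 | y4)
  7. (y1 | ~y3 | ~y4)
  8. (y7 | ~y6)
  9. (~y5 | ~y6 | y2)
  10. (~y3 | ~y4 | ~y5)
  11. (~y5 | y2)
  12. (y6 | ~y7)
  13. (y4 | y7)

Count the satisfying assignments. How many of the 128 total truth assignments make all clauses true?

8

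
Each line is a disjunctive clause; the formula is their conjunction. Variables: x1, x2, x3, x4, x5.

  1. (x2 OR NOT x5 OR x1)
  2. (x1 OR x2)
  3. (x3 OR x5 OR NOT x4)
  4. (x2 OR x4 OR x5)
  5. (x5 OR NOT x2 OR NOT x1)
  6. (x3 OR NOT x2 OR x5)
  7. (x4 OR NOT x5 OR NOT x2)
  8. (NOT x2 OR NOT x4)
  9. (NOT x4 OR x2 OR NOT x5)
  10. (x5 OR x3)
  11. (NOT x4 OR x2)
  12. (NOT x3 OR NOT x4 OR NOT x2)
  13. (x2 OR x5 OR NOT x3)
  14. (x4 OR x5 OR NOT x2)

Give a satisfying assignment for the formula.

x1=1, x2=0, x3=0, x4=0, x5=1

Check each clause:
  1. (x2 OR x1 OR NOT x5) — x1 is true.
  2. (x1 OR x2) — x1 is true.
  3. (NOT x4 OR x5 OR x3) — NOT x4 is true.
  4. (x2 OR x5 OR x4) — x5 is true.
  5. (x5 OR NOT x2 OR NOT x1) — x5 is true.
  6. (NOT x2 OR x5 OR x3) — x5 is true.
  7. (x4 OR NOT x5 OR NOT x2) — NOT x2 is true.
  8. (NOT x2 OR NOT x4) — NOT x4 is true.
  9. (x2 OR NOT x4 OR NOT x5) — NOT x4 is true.
  10. (x5 OR x3) — x5 is true.
  11. (NOT x4 OR x2) — NOT x4 is true.
  12. (NOT x4 OR NOT x3 OR NOT x2) — NOT x4 is true.
  13. (x2 OR NOT x3 OR x5) — x5 is true.
  14. (x5 OR NOT x2 OR x4) — x5 is true.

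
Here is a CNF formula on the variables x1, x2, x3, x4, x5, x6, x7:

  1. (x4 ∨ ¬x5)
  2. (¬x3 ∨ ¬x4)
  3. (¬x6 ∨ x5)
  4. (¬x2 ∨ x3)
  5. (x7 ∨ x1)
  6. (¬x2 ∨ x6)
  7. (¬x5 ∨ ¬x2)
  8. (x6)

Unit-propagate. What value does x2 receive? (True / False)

False

Unit clause (x6) sets x6 = True.
In (¬x6 ∨ x5), ¬x6 is now false; x5 must hold, so x5 = True.
In (x4 ∨ ¬x5), ¬x5 is now false; x4 must hold, so x4 = True.
In (¬x4 ∨ ¬x3), ¬x4 is now false; ¬x3 must hold, so x3 = False.
(x3 ∨ ¬x2): since x3 = False, the clause reduces to (¬x2). x2 = False.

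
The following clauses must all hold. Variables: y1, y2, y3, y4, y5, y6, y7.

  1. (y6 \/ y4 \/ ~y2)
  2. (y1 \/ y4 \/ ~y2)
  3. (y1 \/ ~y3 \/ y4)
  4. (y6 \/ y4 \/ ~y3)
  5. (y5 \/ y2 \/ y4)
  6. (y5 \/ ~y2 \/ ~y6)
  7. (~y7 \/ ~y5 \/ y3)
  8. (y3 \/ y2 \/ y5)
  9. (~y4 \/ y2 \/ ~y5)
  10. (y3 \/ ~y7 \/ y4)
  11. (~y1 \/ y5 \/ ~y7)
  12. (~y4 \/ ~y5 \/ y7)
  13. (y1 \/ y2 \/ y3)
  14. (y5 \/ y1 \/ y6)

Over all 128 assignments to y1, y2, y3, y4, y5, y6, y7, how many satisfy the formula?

17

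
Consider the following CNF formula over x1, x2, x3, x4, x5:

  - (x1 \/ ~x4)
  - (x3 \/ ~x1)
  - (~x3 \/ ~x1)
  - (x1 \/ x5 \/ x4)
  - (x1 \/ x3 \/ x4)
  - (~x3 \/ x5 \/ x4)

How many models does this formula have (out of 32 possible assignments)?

2

The models are:
  x1=0 x2=0 x3=1 x4=0 x5=1
  x1=0 x2=1 x3=1 x4=0 x5=1
Count: 2.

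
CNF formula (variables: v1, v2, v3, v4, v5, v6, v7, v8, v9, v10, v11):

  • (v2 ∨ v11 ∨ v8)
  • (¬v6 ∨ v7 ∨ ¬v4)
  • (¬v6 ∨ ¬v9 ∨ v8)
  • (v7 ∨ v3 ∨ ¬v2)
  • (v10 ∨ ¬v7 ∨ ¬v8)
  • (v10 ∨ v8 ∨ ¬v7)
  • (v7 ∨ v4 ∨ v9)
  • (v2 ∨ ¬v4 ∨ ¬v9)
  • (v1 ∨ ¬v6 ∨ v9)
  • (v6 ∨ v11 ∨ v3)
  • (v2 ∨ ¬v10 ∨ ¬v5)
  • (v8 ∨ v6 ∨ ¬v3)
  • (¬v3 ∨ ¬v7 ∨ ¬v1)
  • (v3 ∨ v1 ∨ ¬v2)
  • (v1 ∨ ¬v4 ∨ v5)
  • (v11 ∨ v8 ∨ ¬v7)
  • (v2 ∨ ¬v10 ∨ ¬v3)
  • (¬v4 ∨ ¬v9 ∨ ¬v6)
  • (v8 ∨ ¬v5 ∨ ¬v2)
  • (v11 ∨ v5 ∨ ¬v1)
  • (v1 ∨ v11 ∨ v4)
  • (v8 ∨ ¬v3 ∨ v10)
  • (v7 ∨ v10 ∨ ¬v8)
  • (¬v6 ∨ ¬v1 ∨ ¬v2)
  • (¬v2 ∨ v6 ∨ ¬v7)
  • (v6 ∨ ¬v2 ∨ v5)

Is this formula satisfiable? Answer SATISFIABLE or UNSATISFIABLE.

Pure literal: v11 appears only positively; assign v11 = True.
Try v1 = True.
Set v2 = True and propagate.
  then v6 is forced to False.
  then v7 is forced to False.
  then v3 is forced to True.
  then v8 is forced to True.
  then v10 is forced to True.
  then v5 is forced to True.
Try v4 = True.
v9 is now unconstrained; take v9 = False.
So v1 = T, v2 = T, v3 = T, v4 = T, v5 = T, v6 = F, v7 = F, v8 = T, v9 = F, v10 = T, v11 = T is a satisfying assignment.

SATISFIABLE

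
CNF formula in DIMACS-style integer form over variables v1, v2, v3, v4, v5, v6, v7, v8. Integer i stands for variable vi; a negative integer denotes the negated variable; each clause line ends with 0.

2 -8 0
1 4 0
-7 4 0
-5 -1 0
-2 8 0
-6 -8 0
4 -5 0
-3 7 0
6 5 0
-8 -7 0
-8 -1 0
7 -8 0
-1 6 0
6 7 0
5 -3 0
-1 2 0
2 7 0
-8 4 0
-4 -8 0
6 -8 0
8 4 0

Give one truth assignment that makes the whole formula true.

v1=0  v2=0  v3=1  v4=1  v5=1  v6=1  v7=1  v8=0

Set v1 = False and propagate.
  then v4 is forced to True.
  then v8 is forced to False.
  then v2 is forced to False.
  then v7 is forced to True.
Set v3 = True and propagate.
  then v5 is forced to True.
v6 is now unconstrained; take v6 = True.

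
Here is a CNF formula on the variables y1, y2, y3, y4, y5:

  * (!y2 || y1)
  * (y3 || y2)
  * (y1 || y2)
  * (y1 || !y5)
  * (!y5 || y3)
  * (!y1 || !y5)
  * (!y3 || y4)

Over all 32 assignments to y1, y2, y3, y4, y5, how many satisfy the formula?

Satisfying assignments:
  y1=T y2=F y3=T y4=T y5=F
  y1=T y2=T y3=F y4=F y5=F
  y1=T y2=T y3=F y4=T y5=F
  y1=T y2=T y3=T y4=T y5=F
That's 4 in total.

4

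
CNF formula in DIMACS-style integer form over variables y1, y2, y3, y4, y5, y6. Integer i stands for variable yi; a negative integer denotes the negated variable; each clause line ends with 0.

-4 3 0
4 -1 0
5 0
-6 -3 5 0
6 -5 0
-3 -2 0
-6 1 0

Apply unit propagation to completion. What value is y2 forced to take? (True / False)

(y5) stands alone — y5 = True.
In (y6 OR NOT y5), NOT y5 is now false; y6 must hold, so y6 = True.
In (y1 OR NOT y6), NOT y6 is now false; y1 must hold, so y1 = True.
In (NOT y1 OR y4), NOT y1 is now false; y4 must hold, so y4 = True.
In (NOT y4 OR y3), NOT y4 is now false; y3 must hold, so y3 = True.
(NOT y3 OR NOT y2): since y3 = True, the clause reduces to (NOT y2). y2 = False.

False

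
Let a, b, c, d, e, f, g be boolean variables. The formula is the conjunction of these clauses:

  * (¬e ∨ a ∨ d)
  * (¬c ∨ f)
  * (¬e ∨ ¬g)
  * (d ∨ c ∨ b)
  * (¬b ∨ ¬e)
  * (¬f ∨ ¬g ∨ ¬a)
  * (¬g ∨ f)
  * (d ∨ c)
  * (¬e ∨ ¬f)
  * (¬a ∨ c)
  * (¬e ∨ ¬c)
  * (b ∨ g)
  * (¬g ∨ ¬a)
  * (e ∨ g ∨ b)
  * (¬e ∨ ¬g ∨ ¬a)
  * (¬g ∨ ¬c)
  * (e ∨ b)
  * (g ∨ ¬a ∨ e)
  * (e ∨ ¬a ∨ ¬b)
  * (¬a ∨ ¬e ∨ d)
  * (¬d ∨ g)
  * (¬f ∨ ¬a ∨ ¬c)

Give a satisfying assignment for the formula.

a=False, b=True, c=True, d=False, e=False, f=True, g=False

Branch on a: take a = False.
The remaining clauses are satisfied by b = True, c = True, d = False, e = False, f = True, g = False.
Check each clause:
  1. (a ∨ d ∨ ¬e) — ¬e is true.
  2. (¬c ∨ f) — f is true.
  3. (¬g ∨ ¬e) — ¬g is true.
  4. (d ∨ c ∨ b) — b is true.
  5. (¬b ∨ ¬e) — ¬e is true.
  6. (¬f ∨ ¬a ∨ ¬g) — ¬g is true.
  7. (f ∨ ¬g) — ¬g is true.
  8. (d ∨ c) — c is true.
  9. (¬f ∨ ¬e) — ¬e is true.
  10. (¬a ∨ c) — c is true.
  11. (¬e ∨ ¬c) — ¬e is true.
  12. (g ∨ b) — b is true.
  13. (¬a ∨ ¬g) — ¬g is true.
  14. (e ∨ g ∨ b) — b is true.
  15. (¬g ∨ ¬e ∨ ¬a) — ¬g is true.
  16. (¬g ∨ ¬c) — ¬g is true.
  17. (b ∨ e) — b is true.
  18. (g ∨ e ∨ ¬a) — ¬a is true.
  19. (¬b ∨ e ∨ ¬a) — ¬a is true.
  20. (¬a ∨ ¬e ∨ d) — ¬e is true.
  21. (g ∨ ¬d) — ¬d is true.
  22. (¬a ∨ ¬f ∨ ¬c) — ¬a is true.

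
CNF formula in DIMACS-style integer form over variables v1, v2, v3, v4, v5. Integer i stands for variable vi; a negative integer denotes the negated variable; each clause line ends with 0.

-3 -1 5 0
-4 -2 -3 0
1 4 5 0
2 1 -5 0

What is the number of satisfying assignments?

17

Case analysis on v1 and v5:
  v1=T, v5=T: 7 of the 8 assignments to (v2,v3,v4) work.
  v1=T, v5=F: remaining (v2,v3,v4) ∈ {(F,F,F); (F,F,T); (T,F,F); (T,F,T)} — 4.
  v1=F, v5=T: remaining (v2,v3,v4) ∈ {(T,F,F); (T,F,T); (T,T,F)} — 3.
  v1=F, v5=F: remaining (v2,v3,v4) ∈ {(F,F,T); (F,T,T); (T,F,T)} — 3.
Total: 7 + 4 + 3 + 3 = 17.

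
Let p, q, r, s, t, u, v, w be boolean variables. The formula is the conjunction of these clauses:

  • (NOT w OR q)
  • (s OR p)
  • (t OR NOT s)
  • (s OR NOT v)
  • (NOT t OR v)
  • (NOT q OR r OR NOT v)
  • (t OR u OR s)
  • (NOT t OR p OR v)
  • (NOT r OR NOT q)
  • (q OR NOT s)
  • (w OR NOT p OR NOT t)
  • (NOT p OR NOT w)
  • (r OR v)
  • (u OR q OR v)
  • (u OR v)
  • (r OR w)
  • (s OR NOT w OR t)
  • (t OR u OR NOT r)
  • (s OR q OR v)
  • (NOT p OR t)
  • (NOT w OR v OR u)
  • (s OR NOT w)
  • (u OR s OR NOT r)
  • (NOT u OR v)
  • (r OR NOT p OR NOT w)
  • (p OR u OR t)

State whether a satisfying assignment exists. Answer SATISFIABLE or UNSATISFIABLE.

v = True:
  propagation gives s=True, t=True, q=True, r=True; an empty clause results — contradiction.
v = False:
  propagation gives t=False, s=False, p=True; an empty clause results — contradiction.
Every branch closes, so no satisfying assignment exists.

UNSATISFIABLE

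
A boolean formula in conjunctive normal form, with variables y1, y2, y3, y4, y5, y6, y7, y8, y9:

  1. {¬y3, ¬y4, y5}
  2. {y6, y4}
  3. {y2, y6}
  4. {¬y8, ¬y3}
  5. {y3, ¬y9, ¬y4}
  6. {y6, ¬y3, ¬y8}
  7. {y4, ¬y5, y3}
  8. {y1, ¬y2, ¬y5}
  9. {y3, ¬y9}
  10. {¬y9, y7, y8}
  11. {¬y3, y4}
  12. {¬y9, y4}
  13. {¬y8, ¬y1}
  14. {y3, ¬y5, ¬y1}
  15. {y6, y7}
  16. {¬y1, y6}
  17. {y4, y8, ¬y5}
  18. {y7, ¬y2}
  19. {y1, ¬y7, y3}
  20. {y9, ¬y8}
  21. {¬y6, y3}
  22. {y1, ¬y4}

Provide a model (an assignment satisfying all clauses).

Branch on y1: take y1 = True.
  then y8 is forced to False.
  then y6 is forced to True.
  then y3 is forced to True.
  then y4 is forced to True.
  then y5 is forced to True.
Set y2 = True and propagate.
  then y7 is forced to True.
y9 is now unconstrained; take y9 = True.

y1 = T  y2 = T  y3 = T  y4 = T  y5 = T  y6 = T  y7 = T  y8 = F  y9 = T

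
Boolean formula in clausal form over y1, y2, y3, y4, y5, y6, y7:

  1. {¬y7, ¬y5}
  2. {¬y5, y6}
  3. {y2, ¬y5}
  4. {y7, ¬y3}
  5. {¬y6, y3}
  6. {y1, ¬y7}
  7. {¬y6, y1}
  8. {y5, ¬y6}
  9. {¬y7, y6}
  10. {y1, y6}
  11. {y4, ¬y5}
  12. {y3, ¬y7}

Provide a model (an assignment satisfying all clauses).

y1 = T  y2 = T  y3 = F  y4 = T  y5 = F  y6 = F  y7 = F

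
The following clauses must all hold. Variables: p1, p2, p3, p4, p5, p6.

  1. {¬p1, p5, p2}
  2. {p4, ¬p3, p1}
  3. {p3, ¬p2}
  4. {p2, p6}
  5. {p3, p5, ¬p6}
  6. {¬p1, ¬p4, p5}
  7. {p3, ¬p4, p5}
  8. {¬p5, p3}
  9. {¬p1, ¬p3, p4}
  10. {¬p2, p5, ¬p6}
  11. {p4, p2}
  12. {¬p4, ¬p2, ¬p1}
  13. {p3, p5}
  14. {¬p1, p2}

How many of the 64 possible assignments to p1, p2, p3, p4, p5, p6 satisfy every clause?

The models are:
  p1=0 p2=0 p3=1 p4=1 p5=0 p6=1
  p1=0 p2=0 p3=1 p4=1 p5=1 p6=1
  p1=0 p2=1 p3=1 p4=1 p5=0 p6=0
  p1=0 p2=1 p3=1 p4=1 p5=1 p6=0
  p1=0 p2=1 p3=1 p4=1 p5=1 p6=1
That's 5 in total.

5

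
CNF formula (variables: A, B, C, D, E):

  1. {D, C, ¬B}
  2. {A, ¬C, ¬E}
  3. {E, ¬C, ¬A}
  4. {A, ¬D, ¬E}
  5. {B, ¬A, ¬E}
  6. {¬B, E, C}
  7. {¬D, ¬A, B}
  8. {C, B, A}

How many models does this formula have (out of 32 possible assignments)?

8

The models are:
  A=0 B=0 C=1 D=0 E=0
  A=0 B=0 C=1 D=1 E=0
  A=0 B=1 C=1 D=0 E=0
  A=0 B=1 C=1 D=1 E=0
  A=1 B=0 C=0 D=0 E=0
  A=1 B=1 C=0 D=1 E=1
  A=1 B=1 C=1 D=0 E=1
  A=1 B=1 C=1 D=1 E=1
That's 8 in total.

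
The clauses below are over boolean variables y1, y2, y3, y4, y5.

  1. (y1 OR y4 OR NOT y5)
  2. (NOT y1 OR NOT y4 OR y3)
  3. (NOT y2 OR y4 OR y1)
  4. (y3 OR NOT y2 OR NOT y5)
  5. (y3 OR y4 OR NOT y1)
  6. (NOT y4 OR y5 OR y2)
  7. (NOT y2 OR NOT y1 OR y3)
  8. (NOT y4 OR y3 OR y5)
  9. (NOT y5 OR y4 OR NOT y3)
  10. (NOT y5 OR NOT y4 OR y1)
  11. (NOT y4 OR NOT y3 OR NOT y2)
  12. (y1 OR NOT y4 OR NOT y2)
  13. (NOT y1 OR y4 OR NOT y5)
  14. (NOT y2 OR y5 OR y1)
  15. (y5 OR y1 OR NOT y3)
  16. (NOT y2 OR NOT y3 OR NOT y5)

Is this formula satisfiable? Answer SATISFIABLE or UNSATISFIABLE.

Branch on y1: take y1 = True.
For the remaining variables, y2 = False, y3 = True, y4 = True, y5 = True works.
So y1 = 1  y2 = 0  y3 = 1  y4 = 1  y5 = 1 is a satisfying assignment.

SATISFIABLE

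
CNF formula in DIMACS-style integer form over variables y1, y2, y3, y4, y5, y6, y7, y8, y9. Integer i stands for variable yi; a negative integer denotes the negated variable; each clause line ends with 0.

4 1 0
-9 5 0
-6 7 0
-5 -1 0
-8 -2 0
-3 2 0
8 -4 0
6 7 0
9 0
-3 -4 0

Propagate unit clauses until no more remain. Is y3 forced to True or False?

False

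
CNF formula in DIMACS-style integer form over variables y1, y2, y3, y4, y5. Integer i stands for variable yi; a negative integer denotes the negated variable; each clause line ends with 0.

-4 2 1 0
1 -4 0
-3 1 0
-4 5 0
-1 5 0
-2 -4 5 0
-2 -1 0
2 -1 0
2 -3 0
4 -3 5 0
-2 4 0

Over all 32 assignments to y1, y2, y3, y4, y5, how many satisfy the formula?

2

Satisfying assignments:
  y1=F y2=F y3=F y4=F y5=F
  y1=F y2=F y3=F y4=F y5=T
That's 2 in total.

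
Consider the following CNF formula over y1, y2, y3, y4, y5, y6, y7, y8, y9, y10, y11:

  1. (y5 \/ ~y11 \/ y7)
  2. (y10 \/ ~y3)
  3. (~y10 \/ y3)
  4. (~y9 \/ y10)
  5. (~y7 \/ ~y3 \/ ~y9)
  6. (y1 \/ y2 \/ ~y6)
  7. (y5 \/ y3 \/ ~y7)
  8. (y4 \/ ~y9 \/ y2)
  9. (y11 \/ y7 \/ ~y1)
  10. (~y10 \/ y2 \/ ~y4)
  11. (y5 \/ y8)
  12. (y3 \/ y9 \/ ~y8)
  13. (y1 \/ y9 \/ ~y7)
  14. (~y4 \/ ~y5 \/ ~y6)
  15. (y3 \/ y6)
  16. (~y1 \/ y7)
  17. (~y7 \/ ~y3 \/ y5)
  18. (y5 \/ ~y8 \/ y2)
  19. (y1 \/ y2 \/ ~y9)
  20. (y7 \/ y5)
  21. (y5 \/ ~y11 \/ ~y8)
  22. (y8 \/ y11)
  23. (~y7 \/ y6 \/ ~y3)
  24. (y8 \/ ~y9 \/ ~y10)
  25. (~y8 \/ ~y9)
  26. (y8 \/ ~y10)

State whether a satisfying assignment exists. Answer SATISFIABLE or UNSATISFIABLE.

Pure literal: y2 appears only positively; assign y2 = True.
Set y1 = False and propagate.
Branch on y3: take y3 = False.
  then y10 is forced to False.
  then y9 is forced to False.
  then y8 is forced to False.
  then y5 is forced to True.
  then y7 is forced to False.
  then y6 is forced to True.
  then y4 is forced to False.
  then y11 is forced to True.
Every clause has at least one true literal under this assignment.
So y1=False, y2=True, y3=False, y4=False, y5=True, y6=True, y7=False, y8=False, y9=False, y10=False, y11=True is a satisfying assignment.

SATISFIABLE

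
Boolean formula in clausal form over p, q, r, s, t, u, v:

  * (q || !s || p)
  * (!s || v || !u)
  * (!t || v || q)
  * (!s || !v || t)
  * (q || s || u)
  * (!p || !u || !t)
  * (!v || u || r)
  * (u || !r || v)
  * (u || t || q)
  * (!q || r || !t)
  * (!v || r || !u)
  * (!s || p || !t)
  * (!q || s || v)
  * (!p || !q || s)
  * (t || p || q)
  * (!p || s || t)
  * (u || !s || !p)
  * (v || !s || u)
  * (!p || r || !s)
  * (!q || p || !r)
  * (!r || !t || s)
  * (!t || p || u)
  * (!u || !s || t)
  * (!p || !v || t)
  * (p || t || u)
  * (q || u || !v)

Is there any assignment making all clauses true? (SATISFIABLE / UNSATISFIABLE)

UNSATISFIABLE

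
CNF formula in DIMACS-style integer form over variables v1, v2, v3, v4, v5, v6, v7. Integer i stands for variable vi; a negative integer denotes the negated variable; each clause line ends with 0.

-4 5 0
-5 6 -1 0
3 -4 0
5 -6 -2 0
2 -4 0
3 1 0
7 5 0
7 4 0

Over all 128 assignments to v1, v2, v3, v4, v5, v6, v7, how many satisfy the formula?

Case analysis on v4 and v5:
  v4=1, v5=1: v7 free; 3 ways for (v1,v2,v3,v6) × 2^1 = 6.
  v4=1, v5=0: a clause becomes empty — 0.
  v4=0, v5=1: v2 free; 4 ways for (v1,v3,v6,v7) × 2^1 = 8.
  v4=0, v5=0: 9 of the 32 assignments to (v1,v2,v3,v6,v7) work.
Total: 6 + 0 + 8 + 9 = 23.

23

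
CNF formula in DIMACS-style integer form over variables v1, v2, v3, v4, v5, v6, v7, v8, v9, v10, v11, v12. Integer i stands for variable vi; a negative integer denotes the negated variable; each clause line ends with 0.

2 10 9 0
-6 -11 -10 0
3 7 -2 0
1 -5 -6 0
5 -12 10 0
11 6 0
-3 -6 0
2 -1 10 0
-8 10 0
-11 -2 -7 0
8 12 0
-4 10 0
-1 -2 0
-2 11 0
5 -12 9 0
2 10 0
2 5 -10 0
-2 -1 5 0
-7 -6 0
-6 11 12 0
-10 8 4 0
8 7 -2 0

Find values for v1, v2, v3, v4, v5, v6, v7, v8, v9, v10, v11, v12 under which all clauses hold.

Pure literal: v9 appears only positively; assign v9 = True.
Branch on v1: take v1 = True.
  then v2 is forced to False.
  then v10 is forced to True.
  then v5 is forced to True.
Branch on v3: take v3 = False.
Set v4 = True and propagate.
The remaining clauses are satisfied by v6 = False, v7 = True, v8 = False, v11 = True, v12 = True.

v1 = T, v2 = F, v3 = F, v4 = T, v5 = T, v6 = F, v7 = T, v8 = F, v9 = T, v10 = T, v11 = T, v12 = T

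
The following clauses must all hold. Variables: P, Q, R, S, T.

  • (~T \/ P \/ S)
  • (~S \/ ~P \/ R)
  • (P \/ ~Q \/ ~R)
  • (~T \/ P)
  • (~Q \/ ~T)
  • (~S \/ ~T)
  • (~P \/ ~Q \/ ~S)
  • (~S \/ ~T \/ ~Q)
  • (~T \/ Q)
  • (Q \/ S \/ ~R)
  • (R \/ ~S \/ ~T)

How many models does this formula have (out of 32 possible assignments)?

Split on S, then T.
  S=1, T=1: a clause becomes empty — 0.
  S=1, T=0: remaining (P,Q,R) ∈ {(0,0,0); (0,0,1); (0,1,0); (1,0,1)} — 4.
  S=0, T=1: a clause becomes empty — 0.
  S=0, T=0: 5 of the 8 assignments to (P,Q,R) work.
Total: 0 + 4 + 0 + 5 = 9.

9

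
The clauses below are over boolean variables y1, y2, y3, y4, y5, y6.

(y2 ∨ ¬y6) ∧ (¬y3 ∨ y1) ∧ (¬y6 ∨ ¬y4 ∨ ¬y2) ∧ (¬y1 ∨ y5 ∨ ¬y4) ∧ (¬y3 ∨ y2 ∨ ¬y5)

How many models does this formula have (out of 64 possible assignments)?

Case analysis on y2 and y1:
  y2=1, y1=1: y3 free; 5 ways for (y4,y5,y6) × 2^1 = 10.
  y2=1, y1=0: y5 free; 3 ways for (y3,y4,y6) × 2^1 = 6.
  y2=0, y1=1: remaining (y3,y4,y5,y6) ∈ {(0,0,0,0); (0,0,1,0); (0,1,1,0); (1,0,0,0)} — 4.
  y2=0, y1=0: remaining (y3,y4,y5,y6) ∈ {(0,0,0,0); (0,0,1,0); (0,1,0,0); (0,1,1,0)} — 4.
Total: 10 + 6 + 4 + 4 = 24.

24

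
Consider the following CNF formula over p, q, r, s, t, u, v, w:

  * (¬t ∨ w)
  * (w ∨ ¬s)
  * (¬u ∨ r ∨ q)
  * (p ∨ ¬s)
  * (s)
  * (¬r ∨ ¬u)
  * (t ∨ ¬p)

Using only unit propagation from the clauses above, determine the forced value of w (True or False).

True

(s) is a unit clause: s = True.
(¬s ∨ w) with s = True leaves only w, so w = True.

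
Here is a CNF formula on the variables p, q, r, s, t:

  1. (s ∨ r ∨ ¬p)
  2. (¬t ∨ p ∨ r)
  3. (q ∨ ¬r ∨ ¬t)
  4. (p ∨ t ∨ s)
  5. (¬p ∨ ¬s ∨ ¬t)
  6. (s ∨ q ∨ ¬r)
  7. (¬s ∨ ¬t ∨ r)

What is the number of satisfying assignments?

Case analysis on r and s:
  r=1, s=1: 5 of the 8 assignments to (p,q,t) work.
  r=1, s=0: remaining (p,q,t) ∈ {(0,1,1); (1,1,0); (1,1,1)} — 3.
  r=0, s=1: remaining (p,q,t) ∈ {(0,0,0); (0,1,0); (1,0,0); (1,1,0)} — 4.
  r=0, s=0: a clause becomes empty — 0.
Total: 5 + 3 + 4 + 0 = 12.

12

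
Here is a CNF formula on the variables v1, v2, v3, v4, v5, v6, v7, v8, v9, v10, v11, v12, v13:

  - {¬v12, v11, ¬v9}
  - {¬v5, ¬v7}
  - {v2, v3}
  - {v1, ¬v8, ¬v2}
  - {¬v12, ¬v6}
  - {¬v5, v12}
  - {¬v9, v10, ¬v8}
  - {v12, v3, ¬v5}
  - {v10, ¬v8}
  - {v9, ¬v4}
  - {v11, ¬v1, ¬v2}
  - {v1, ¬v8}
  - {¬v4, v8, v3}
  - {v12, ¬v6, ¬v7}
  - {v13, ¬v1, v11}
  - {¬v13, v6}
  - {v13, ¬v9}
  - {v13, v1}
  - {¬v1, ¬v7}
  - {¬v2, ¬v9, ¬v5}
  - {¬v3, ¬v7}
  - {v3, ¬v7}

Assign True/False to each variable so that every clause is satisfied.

v1=True, v2=True, v3=True, v4=True, v5=False, v6=True, v7=False, v8=False, v9=True, v10=True, v11=True, v12=False, v13=True

Pure literal: v5 appears only negated; assign v5 = False.
Pure literal: v7 appears only negated; assign v7 = False.
Set v1 = True and propagate.
Try v2 = True.
  then v11 is forced to True.
Set v3 = True and propagate.
The remaining clauses are satisfied by v4 = True, v6 = True, v8 = False, v9 = True, v10 = True, v12 = False, v13 = True.
Every clause has at least one true literal under this assignment.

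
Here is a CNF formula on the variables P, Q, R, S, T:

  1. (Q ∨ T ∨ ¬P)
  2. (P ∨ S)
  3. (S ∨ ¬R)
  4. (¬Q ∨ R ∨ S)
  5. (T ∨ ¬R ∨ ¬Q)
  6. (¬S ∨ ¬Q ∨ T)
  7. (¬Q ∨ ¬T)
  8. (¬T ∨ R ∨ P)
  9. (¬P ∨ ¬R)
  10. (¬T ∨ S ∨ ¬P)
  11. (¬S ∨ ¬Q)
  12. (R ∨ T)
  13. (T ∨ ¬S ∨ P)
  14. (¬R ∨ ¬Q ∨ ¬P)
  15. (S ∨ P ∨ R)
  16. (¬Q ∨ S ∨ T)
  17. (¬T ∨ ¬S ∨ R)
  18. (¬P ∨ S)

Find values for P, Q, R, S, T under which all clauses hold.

P = False, Q = False, R = True, S = True, T = True

Check each clause:
  1. (Q ∨ ¬P ∨ T) — T is true.
  2. (S ∨ P) — S is true.
  3. (¬R ∨ S) — S is true.
  4. (S ∨ R ∨ ¬Q) — R is true.
  5. (¬Q ∨ T ∨ ¬R) — T is true.
  6. (¬S ∨ ¬Q ∨ T) — T is true.
  7. (¬Q ∨ ¬T) — ¬Q is true.
  8. (¬T ∨ R ∨ P) — R is true.
  9. (¬R ∨ ¬P) — ¬P is true.
  10. (S ∨ ¬T ∨ ¬P) — S is true.
  11. (¬S ∨ ¬Q) — ¬Q is true.
  12. (T ∨ R) — R is true.
  13. (¬S ∨ T ∨ P) — T is true.
  14. (¬R ∨ ¬Q ∨ ¬P) — ¬P is true.
  15. (P ∨ R ∨ S) — R is true.
  16. (T ∨ S ∨ ¬Q) — S is true.
  17. (R ∨ ¬S ∨ ¬T) — R is true.
  18. (S ∨ ¬P) — S is true.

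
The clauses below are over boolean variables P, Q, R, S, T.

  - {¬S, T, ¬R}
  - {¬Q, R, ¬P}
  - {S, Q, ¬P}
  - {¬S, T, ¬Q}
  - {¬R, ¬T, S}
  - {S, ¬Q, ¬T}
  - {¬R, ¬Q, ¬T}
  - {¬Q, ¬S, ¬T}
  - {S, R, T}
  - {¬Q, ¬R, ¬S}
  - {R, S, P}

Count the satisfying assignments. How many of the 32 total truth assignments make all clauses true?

9

Case analysis on S and Q:
  S=1, Q=1: a clause becomes empty — 0.
  S=1, Q=0: P free; 3 ways for (R,T) × 2^1 = 6.
  S=0, Q=1: remaining (P,R,T) ∈ {(0,1,0); (1,1,0)} — 2.
  S=0, Q=0: remaining (P,R,T) ∈ {(0,1,0)} — 1.
Total: 0 + 6 + 2 + 1 = 9.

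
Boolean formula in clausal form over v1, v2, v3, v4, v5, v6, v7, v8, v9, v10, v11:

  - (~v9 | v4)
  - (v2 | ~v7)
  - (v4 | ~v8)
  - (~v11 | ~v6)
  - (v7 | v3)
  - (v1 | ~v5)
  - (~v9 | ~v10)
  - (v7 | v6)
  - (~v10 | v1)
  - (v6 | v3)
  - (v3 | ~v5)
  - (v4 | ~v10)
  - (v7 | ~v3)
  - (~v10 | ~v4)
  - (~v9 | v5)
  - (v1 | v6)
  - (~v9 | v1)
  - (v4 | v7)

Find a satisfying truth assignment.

v1 = F, v2 = T, v3 = T, v4 = F, v5 = F, v6 = T, v7 = T, v8 = F, v9 = F, v10 = F, v11 = F

Pure literal: v2 appears only positively; assign v2 = True.
Pure literal: v8 appears only negated; assign v8 = False.
Set v1 = False and propagate.
  then v5 is forced to False.
  then v10 is forced to False.
  then v9 is forced to False.
  then v6 is forced to True.
  then v11 is forced to False.
Set v3 = True and propagate.
  then v7 is forced to True.
v4 is now unconstrained; take v4 = False.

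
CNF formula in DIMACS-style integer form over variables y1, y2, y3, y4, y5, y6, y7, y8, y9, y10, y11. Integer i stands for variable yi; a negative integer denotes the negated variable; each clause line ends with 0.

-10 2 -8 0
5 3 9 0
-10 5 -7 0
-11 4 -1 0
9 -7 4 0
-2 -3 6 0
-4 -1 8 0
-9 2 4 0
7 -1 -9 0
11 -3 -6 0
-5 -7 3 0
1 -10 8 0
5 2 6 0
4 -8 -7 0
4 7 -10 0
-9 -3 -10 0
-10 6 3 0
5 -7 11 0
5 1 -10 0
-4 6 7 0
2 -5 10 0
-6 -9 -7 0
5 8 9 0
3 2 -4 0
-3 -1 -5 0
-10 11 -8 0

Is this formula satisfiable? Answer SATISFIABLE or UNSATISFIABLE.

Set y1 = False and propagate.
Try y2 = True.
The remaining clauses are satisfied by y3 = True, y4 = False, y5 = False, y6 = True, y7 = False, y8 = True, y9 = True, y10 = False, y11 = True.
So y1=False  y2=True  y3=True  y4=False  y5=False  y6=True  y7=False  y8=True  y9=True  y10=False  y11=True is a satisfying assignment.

SATISFIABLE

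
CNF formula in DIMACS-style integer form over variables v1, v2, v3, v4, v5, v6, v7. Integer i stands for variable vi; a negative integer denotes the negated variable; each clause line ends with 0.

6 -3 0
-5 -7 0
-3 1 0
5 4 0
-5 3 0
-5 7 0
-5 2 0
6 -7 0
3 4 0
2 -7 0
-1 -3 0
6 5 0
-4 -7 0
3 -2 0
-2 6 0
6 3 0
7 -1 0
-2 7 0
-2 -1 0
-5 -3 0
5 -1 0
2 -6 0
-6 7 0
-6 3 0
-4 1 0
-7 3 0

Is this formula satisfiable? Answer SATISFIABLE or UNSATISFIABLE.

UNSATISFIABLE

v3 = True:
  propagation gives v6=True, v1=True; an empty clause results — contradiction.
v3 = False:
  propagation gives v5=False, v4=True, v6=True; an empty clause results — contradiction.
Every branch closes, so no satisfying assignment exists.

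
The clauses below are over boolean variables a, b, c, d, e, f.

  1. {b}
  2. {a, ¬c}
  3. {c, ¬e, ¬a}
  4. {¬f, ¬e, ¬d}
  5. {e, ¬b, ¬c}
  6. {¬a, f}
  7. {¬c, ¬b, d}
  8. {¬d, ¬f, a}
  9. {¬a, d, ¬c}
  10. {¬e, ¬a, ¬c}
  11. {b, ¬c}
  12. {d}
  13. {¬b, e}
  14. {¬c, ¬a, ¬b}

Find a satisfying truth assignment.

a=F  b=T  c=F  d=T  e=T  f=F

Check each clause:
  1. {b} — b is true.
  2. {a, ¬c} — ¬c is true.
  3. {¬a, ¬e, c} — ¬a is true.
  4. {¬e, ¬f, ¬d} — ¬f is true.
  5. {e, ¬b, ¬c} — ¬c is true.
  6. {f, ¬a} — ¬a is true.
  7. {¬c, ¬b, d} — d is true.
  8. {a, ¬f, ¬d} — ¬f is true.
  9. {d, ¬a, ¬c} — d is true.
  10. {¬e, ¬c, ¬a} — ¬c is true.
  11. {b, ¬c} — b is true.
  12. {d} — d is true.
  13. {¬b, e} — e is true.
  14. {¬a, ¬c, ¬b} — ¬c is true.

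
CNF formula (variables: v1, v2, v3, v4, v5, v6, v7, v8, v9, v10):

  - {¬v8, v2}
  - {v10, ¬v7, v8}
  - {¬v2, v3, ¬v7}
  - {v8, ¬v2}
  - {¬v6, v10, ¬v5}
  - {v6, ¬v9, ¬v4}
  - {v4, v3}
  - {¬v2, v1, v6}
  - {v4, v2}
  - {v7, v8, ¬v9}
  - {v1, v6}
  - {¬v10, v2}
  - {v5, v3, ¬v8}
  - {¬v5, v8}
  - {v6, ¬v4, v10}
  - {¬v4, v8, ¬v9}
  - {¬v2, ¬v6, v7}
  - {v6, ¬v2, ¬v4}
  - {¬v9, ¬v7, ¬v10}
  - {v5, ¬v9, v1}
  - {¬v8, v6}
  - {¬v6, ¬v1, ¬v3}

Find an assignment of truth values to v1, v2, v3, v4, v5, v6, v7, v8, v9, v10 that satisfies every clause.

v9 occurs only negated in the remaining clauses — set v9 = False.
Try v1 = False.
  then v6 is forced to True.
Branch on v2: take v2 = True.
  then v8 is forced to True.
  then v7 is forced to True.
  then v3 is forced to True.
Try v5 = True.
  then v10 is forced to True.
v4 is now unconstrained; take v4 = True.

v1 = 0, v2 = 1, v3 = 1, v4 = 1, v5 = 1, v6 = 1, v7 = 1, v8 = 1, v9 = 0, v10 = 1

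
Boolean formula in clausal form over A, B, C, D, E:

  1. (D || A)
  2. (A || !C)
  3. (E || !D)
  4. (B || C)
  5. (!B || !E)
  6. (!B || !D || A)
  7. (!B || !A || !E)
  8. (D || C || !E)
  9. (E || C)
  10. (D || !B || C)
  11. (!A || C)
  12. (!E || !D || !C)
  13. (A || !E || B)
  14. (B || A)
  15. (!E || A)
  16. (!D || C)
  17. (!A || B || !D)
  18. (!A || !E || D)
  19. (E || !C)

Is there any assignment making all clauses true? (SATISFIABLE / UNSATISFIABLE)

UNSATISFIABLE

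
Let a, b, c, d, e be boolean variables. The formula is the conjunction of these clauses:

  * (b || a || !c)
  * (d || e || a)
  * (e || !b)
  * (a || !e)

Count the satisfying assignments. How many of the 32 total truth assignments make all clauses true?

13

Case analysis on a and e:
  a=1, e=1: b, c, d free → 2^3 = 8.
  a=1, e=0: remaining (b,c,d) ∈ {(0,0,0); (0,0,1); (0,1,0); (0,1,1)} — 4.
  a=0, e=1: a clause becomes empty — 0.
  a=0, e=0: remaining (b,c,d) ∈ {(0,0,1)} — 1.
Total: 8 + 4 + 0 + 1 = 13.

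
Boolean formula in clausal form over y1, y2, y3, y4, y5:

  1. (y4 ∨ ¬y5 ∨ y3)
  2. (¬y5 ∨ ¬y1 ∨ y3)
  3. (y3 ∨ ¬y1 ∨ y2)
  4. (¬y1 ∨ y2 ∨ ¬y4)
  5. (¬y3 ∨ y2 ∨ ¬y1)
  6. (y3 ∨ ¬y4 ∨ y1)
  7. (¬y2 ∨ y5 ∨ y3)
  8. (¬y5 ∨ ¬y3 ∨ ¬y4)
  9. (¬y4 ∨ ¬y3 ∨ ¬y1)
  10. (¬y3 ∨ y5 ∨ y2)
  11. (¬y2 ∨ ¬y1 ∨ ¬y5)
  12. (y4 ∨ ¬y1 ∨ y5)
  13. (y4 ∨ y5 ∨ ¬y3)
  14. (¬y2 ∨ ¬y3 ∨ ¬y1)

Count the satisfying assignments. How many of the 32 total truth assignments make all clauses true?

4

The models are:
  y1=F y2=F y3=F y4=F y5=F
  y1=F y2=F y3=T y4=F y5=T
  y1=F y2=T y3=T y4=F y5=T
  y1=F y2=T y3=T y4=T y5=F
Count: 4.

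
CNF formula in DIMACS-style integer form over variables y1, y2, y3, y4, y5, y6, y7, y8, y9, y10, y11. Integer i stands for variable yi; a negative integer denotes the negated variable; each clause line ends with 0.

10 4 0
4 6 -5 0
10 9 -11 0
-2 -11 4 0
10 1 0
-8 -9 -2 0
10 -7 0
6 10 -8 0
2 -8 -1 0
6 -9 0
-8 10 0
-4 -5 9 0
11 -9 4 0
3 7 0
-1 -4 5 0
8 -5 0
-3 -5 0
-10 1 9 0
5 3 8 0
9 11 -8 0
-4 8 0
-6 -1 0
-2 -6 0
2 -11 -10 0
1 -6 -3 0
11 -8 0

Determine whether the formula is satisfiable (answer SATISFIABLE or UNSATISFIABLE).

Try y1 = True.
  then y6 is forced to False.
  then y9 is forced to False.
Set y2 = False and propagate.
  then y8 is forced to False.
  then y5 is forced to False.
  then y4 is forced to False.
  then y10 is forced to True.
  then y3 is forced to True.
  then y11 is forced to False.
y7 is now unconstrained; take y7 = False.
Every clause has at least one true literal under this assignment.
So y1=1, y2=0, y3=1, y4=0, y5=0, y6=0, y7=0, y8=0, y9=0, y10=1, y11=0 is a satisfying assignment.

SATISFIABLE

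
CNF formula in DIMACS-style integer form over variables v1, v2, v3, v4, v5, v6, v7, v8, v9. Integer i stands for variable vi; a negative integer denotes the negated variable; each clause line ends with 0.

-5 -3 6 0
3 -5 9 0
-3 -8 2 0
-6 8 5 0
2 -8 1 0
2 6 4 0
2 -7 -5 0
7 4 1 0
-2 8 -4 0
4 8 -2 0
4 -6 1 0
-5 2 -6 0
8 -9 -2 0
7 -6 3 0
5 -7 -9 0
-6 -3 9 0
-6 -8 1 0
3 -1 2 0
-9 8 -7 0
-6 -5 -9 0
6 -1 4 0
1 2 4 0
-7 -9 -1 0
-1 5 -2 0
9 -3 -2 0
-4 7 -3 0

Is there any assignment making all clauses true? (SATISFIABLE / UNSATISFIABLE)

Set v1 = False and propagate.
For the remaining variables, v2 = True, v3 = False, v4 = True, v5 = False, v6 = False, v7 = False, v8 = True, v9 = False works.
Every clause has at least one true literal under this assignment.
So v1 = False  v2 = True  v3 = False  v4 = True  v5 = False  v6 = False  v7 = False  v8 = True  v9 = False is a satisfying assignment.

SATISFIABLE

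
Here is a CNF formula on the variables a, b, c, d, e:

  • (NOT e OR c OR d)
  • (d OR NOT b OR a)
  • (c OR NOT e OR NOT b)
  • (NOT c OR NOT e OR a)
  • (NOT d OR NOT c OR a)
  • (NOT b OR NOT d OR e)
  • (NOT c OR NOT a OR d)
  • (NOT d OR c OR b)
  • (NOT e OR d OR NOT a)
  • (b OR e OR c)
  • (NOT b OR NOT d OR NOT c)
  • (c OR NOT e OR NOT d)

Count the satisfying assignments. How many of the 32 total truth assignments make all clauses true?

4

The models are:
  a=0 b=0 c=1 d=0 e=0
  a=1 b=0 c=1 d=1 e=0
  a=1 b=0 c=1 d=1 e=1
  a=1 b=1 c=0 d=0 e=0
That's 4 in total.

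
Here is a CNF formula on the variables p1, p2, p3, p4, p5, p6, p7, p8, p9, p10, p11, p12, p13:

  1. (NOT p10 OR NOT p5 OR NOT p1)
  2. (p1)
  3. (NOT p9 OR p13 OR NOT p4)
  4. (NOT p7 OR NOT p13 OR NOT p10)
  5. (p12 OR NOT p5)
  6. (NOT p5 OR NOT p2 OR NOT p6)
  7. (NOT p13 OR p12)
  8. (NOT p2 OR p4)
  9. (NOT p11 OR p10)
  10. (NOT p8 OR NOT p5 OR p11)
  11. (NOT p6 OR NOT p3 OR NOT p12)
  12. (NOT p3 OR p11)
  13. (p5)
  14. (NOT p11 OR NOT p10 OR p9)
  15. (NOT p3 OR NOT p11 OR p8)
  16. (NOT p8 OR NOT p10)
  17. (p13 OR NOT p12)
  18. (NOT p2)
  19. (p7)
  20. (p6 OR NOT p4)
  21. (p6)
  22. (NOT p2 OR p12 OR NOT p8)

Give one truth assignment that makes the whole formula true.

p1=1, p2=0, p3=0, p4=0, p5=1, p6=1, p7=1, p8=0, p9=0, p10=0, p11=0, p12=1, p13=1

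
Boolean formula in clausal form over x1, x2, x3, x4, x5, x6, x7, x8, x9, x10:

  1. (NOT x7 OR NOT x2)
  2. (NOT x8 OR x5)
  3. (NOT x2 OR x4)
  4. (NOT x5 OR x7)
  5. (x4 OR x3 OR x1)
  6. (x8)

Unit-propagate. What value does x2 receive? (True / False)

Unit clause (x8) sets x8 = True.
(NOT x8 OR x5): since x8 = True, the clause reduces to (x5). x5 = True.
From (x7 OR NOT x5) and x5 = True: x7 = True.
From (NOT x2 OR NOT x7) and x7 = True: x2 = False.

False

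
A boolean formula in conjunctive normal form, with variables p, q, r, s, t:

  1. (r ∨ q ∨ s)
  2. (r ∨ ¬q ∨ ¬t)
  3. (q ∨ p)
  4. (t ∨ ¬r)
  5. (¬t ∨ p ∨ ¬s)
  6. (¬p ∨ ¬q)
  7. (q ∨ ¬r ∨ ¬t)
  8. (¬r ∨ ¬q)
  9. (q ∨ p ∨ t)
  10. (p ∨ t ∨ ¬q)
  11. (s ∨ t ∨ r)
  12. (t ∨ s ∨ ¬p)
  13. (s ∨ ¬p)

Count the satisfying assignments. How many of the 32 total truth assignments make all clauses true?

2

Satisfying assignments:
  p=1 q=0 r=0 s=1 t=0
  p=1 q=0 r=0 s=1 t=1
That's 2 in total.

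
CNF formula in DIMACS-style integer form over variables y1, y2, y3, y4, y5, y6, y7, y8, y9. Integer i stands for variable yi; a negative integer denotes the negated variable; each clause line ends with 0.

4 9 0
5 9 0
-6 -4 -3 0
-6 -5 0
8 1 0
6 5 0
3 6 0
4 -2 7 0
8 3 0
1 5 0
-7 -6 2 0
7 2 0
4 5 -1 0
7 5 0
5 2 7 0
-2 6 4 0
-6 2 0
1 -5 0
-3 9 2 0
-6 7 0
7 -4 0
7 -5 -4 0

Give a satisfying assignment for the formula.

y1=T  y2=T  y3=T  y4=T  y5=T  y6=F  y7=T  y8=F  y9=T

Check each clause:
  1. (y9 | y4) — y9 is true.
  2. (y5 | y9) — y9 is true.
  3. (~y6 | ~y4 | ~y3) — ~y6 is true.
  4. (~y6 | ~y5) — ~y6 is true.
  5. (y1 | y8) — y1 is true.
  6. (y6 | y5) — y5 is true.
  7. (y3 | y6) — y3 is true.
  8. (y4 | ~y2 | y7) — y4 is true.
  9. (y3 | y8) — y3 is true.
  10. (y1 | y5) — y1 is true.
  11. (~y7 | y2 | ~y6) — ~y6 is true.
  12. (y7 | y2) — y2 is true.
  13. (y5 | ~y1 | y4) — y4 is true.
  14. (y5 | y7) — y5 is true.
  15. (y5 | y7 | y2) — y2 is true.
  16. (y4 | y6 | ~y2) — y4 is true.
  17. (y2 | ~y6) — ~y6 is true.
  18. (y1 | ~y5) — y1 is true.
  19. (y9 | ~y3 | y2) — y9 is true.
  20. (y7 | ~y6) — ~y6 is true.
  21. (~y4 | y7) — y7 is true.
  22. (y7 | ~y5 | ~y4) — y7 is true.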